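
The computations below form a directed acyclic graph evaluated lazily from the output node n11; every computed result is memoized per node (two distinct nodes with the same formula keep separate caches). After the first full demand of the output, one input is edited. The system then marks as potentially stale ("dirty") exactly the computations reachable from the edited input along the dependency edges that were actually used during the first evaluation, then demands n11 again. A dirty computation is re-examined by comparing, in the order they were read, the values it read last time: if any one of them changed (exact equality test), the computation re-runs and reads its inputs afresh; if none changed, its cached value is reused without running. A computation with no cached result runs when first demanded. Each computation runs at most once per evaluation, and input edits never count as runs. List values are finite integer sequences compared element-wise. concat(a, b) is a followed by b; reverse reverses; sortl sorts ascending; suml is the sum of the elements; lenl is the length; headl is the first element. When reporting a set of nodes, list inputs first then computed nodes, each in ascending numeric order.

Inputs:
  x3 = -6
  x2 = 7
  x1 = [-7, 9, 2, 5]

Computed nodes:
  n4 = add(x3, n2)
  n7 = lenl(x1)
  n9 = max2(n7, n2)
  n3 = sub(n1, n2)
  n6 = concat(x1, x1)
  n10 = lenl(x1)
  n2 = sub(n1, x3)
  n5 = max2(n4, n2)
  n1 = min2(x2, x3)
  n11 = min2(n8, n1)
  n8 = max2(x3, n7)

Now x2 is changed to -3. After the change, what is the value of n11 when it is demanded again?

First demand of the output computes:
  n1 = min2(7, -6) = -6
  n7 = lenl([-7, 9, 2, 5]) = 4
  n8 = max2(-6, 4) = 4
  n11 = min2(4, -6) = -6

After the edit, cleaning proceeds:
  n1: a read changed (x2 7->-3) — executes, giving -6 — identical to its old value.
  n11: dirty, but its reads are unchanged (n8 unchanged, n1 unchanged); cached -6 stands.

Note the absorption at n1: it re-runs yet its value is the same, leaving the output's value untouched.

Demanding n11 again yields -6.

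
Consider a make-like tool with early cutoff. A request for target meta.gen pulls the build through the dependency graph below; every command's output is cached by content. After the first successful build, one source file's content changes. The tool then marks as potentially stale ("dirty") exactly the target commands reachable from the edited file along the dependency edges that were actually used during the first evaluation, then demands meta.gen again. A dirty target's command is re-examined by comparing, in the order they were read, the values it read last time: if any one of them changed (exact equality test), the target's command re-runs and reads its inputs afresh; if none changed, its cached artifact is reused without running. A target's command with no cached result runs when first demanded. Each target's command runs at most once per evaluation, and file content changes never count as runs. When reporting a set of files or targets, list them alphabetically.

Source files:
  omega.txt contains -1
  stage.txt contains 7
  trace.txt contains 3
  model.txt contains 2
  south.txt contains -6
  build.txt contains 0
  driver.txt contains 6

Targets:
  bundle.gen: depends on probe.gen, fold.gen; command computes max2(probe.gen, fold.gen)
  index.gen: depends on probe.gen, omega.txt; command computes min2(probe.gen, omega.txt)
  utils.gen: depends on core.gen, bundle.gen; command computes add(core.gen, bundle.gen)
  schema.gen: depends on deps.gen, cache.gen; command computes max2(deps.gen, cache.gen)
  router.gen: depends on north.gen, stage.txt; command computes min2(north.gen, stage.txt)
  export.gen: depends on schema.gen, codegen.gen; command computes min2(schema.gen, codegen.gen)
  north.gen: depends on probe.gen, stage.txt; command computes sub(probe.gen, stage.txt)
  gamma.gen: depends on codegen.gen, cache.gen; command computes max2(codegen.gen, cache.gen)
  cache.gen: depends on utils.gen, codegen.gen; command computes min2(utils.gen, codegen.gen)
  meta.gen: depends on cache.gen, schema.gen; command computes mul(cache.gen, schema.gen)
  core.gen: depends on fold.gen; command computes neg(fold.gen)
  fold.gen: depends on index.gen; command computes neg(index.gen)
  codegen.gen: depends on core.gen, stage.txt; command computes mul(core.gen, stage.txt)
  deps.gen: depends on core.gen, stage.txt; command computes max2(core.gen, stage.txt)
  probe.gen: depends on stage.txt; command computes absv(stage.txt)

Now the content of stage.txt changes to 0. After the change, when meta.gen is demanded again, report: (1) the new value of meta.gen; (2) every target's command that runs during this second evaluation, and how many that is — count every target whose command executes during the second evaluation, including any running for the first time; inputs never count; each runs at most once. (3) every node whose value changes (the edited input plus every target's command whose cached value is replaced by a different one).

Demanding meta.gen again yields 0.
9 target commands run: bundle.gen, cache.gen, codegen.gen, deps.gen, index.gen, meta.gen, probe.gen, schema.gen, utils.gen.
The nodes whose values change: bundle.gen, cache.gen, codegen.gen, deps.gen, meta.gen, probe.gen, schema.gen, stage.txt, utils.gen.
Note where the cutoff bites: fold.gen is checked, finds nothing changed, and keeps its cache.

First demand of the output computes:
  probe.gen = absv(7) = 7
  index.gen = min2(7, -1) = -1
  fold.gen = neg(-1) = 1
  bundle.gen = max2(7, 1) = 7
  core.gen = neg(1) = -1
  codegen.gen = mul(-1, 7) = -7
  deps.gen = max2(-1, 7) = 7
  utils.gen = add(-1, 7) = 6
  cache.gen = min2(6, -7) = -7
  schema.gen = max2(7, -7) = 7
  meta.gen = mul(-7, 7) = -49

After the edit, cleaning proceeds:
  probe.gen: a read changed (stage.txt 7->0) — executes, giving 0.
  index.gen: a read changed (probe.gen 7->0) — executes, giving -1 — identical to its old value.
  fold.gen: dirty, but its reads are unchanged (index.gen unchanged); cached 1 stands.
  bundle.gen: a read changed (probe.gen 7->0) — executes, giving 1.
  core.gen: dirty, but its reads are unchanged (fold.gen unchanged); cached -1 stands.
  codegen.gen: a read changed (stage.txt 7->0) — executes, giving 0.
  deps.gen: a read changed (stage.txt 7->0) — executes, giving 0.
  utils.gen: a read changed (bundle.gen 7->1) — executes, giving 0.
  cache.gen: a read changed (utils.gen 6->0; codegen.gen -7->0) — executes, giving 0.
  schema.gen: a read changed (deps.gen 7->0; cache.gen -7->0) — executes, giving 0.
  meta.gen: a read changed (cache.gen -7->0; schema.gen 7->0) — executes, giving 0.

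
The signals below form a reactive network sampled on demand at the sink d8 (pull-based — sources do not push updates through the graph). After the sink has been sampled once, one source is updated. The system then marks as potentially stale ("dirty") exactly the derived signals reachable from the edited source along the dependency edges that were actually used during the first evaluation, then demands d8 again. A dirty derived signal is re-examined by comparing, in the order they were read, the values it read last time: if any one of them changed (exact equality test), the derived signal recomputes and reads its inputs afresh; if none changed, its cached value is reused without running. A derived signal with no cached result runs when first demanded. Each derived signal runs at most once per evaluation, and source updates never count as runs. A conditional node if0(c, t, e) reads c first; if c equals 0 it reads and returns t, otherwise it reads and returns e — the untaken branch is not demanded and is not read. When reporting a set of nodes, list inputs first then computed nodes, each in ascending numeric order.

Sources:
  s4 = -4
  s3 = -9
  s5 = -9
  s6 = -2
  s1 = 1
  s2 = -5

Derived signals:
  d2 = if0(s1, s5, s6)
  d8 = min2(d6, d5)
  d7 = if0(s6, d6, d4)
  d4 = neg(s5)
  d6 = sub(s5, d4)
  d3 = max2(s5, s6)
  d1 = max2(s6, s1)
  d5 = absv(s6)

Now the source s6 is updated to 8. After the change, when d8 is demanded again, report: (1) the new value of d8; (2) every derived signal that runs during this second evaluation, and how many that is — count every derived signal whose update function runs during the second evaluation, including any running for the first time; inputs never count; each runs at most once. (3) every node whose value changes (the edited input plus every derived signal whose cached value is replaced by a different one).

d8 now evaluates to -18.
Run set: d5, d8 (2 run).
Changed values: s6, d5.

Initial pass — values computed on the first demand:
  d4 = neg(-9) = 9
  d5 = absv(-2) = 2
  d6 = sub(-9, 9) = -18
  d8 = min2(-18, 2) = -18

Second demand — change propagation:
  d5: re-runs because s6 -2->8; new result 8.
  d8: re-runs because d5 2->8; new result -18 (unchanged).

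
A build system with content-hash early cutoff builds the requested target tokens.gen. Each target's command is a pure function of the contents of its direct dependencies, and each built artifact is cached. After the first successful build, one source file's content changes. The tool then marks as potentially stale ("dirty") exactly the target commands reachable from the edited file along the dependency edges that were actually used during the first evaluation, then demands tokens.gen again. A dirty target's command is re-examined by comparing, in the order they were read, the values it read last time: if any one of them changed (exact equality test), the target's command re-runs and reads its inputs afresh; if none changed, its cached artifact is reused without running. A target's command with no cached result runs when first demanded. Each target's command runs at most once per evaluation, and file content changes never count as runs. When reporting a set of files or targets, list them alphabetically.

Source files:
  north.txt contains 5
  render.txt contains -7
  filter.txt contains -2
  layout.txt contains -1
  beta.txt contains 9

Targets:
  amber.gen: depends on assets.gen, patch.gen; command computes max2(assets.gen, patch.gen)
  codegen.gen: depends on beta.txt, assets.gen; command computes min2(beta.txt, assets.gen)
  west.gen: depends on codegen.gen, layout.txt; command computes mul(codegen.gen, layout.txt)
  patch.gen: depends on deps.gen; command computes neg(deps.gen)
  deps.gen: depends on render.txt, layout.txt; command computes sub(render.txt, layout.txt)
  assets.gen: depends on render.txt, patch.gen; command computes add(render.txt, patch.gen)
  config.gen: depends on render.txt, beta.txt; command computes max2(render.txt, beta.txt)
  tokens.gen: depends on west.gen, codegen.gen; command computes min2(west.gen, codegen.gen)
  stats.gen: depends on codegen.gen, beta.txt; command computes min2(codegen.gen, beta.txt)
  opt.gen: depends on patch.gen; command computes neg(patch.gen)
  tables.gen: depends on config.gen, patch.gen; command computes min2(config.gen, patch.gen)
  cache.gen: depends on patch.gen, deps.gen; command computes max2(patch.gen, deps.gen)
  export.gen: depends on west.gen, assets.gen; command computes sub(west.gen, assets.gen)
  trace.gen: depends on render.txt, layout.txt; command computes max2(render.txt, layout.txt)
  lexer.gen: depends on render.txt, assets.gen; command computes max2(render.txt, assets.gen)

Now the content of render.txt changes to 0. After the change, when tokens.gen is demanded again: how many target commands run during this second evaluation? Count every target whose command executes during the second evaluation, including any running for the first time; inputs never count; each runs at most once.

Target commands that run: assets.gen, deps.gen, patch.gen — 3 in total.
Key observation: the change is absorbed at assets.gen — it re-runs but produces the same value, and the output's value is unchanged.

First evaluation (everything demanded from the output):
  deps.gen = sub(-7, -1) = -6
  patch.gen = neg(-6) = 6
  assets.gen = add(-7, 6) = -1
  codegen.gen = min2(9, -1) = -1
  west.gen = mul(-1, -1) = 1
  tokens.gen = min2(1, -1) = -1

Propagation after the edit:
  deps.gen: runs — render.txt -7->0; result 1.
  patch.gen: runs — deps.gen -6->1; result -1.
  assets.gen: runs — render.txt -7->0; patch.gen 6->-1; result -1 (same value as before).
  codegen.gen: checked — values it read are unchanged (beta.txt unchanged, assets.gen unchanged); reused cached -1 without running.
  west.gen: checked — values it read are unchanged (codegen.gen unchanged, layout.txt unchanged); reused cached 1 without running.
  tokens.gen: checked — values it read are unchanged (west.gen unchanged, codegen.gen unchanged); reused cached -1 without running.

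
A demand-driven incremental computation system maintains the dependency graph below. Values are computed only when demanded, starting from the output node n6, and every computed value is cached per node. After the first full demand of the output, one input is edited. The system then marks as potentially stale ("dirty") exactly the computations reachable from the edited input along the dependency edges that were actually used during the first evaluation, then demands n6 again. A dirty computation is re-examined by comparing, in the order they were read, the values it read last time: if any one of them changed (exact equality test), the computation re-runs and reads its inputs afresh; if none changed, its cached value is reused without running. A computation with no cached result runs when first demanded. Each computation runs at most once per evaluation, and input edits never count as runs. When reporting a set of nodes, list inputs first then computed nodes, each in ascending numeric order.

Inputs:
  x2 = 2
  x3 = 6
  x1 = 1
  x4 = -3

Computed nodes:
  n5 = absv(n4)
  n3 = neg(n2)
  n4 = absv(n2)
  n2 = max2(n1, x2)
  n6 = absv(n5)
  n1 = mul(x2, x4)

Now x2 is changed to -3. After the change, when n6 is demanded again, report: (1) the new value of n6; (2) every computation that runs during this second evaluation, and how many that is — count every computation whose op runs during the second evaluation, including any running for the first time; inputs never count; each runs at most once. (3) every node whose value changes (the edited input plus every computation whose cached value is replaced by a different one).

First evaluation (everything demanded from the output):
  n1 = mul(2, -3) = -6
  n2 = max2(-6, 2) = 2
  n4 = absv(2) = 2
  n5 = absv(2) = 2
  n6 = absv(2) = 2

Propagation after the edit:
  n1: runs — x2 2->-3; result 9.
  n2: runs — n1 -6->9; x2 2->-3; result 9.
  n4: runs — n2 2->9; result 9.
  n5: runs — n4 2->9; result 9.
  n6: runs — n5 2->9; result 9.

New value of n6: 9.
Computations that run: n1, n2, n4, n5, n6 — 5 in total.
Values that change: x2, n1, n2, n4, n5, n6.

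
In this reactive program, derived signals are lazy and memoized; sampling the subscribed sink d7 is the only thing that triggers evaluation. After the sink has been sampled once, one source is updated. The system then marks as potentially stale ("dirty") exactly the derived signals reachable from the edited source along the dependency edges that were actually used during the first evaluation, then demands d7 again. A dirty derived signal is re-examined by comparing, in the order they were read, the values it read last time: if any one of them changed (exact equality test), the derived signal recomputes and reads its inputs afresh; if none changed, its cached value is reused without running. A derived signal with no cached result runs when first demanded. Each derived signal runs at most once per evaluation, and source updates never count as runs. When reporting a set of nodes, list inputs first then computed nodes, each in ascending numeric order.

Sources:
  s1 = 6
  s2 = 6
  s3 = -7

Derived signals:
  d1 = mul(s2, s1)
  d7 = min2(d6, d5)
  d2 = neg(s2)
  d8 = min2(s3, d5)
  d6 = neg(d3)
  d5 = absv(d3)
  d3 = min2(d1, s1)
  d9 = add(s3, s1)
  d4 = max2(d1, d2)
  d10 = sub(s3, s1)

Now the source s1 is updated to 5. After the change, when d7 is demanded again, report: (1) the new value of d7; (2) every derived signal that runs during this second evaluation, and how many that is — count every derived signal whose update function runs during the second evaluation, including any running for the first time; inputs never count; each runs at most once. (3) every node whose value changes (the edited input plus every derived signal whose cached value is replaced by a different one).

Demanding d7 again yields -5.
5 derived signals run: d1, d3, d5, d6, d7.
The nodes whose values change: s1, d1, d3, d5, d6, d7.

First demand of the output computes:
  d1 = mul(6, 6) = 36
  d3 = min2(36, 6) = 6
  d5 = absv(6) = 6
  d6 = neg(6) = -6
  d7 = min2(-6, 6) = -6

After the edit, cleaning proceeds:
  d1: a read changed (s1 6->5) — executes, giving 30.
  d3: a read changed (d1 36->30; s1 6->5) — executes, giving 5.
  d5: a read changed (d3 6->5) — executes, giving 5.
  d6: a read changed (d3 6->5) — executes, giving -5.
  d7: a read changed (d6 -6->-5; d5 6->5) — executes, giving -5.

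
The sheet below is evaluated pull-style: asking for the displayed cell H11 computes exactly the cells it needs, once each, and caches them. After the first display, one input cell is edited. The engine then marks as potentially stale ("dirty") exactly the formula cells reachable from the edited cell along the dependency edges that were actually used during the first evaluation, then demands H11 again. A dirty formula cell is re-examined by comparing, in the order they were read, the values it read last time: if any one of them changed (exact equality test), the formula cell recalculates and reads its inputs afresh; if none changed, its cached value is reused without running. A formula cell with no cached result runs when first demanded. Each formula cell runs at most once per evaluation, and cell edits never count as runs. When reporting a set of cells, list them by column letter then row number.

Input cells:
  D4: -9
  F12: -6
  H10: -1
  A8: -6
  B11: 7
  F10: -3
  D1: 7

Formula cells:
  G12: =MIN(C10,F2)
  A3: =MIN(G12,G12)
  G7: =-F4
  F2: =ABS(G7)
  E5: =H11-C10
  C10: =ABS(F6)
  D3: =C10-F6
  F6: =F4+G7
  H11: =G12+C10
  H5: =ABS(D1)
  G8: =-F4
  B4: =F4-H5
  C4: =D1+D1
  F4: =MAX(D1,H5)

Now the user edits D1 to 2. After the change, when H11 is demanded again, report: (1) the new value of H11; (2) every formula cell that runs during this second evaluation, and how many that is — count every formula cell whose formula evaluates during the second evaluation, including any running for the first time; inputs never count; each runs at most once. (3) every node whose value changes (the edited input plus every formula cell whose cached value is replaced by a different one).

First demand of the output computes:
  H5 = ABS(7) = 7
  F4 = MAX(7, 7) = 7
  G7 = -(7) = -7
  F2 = ABS(-7) = 7
  F6 = 7 + -7 = 0
  C10 = ABS(0) = 0
  G12 = MIN(0, 7) = 0
  H11 = 0 + 0 = 0

After the edit, cleaning proceeds:
  H5: a read changed (D1 7->2) — executes, giving 2.
  F4: a read changed (D1 7->2; H5 7->2) — executes, giving 2.
  G7: a read changed (F4 7->2) — executes, giving -2.
  F2: a read changed (G7 -7->-2) — executes, giving 2.
  F6: a read changed (F4 7->2; G7 -7->-2) — executes, giving 0 — identical to its old value.
  C10: dirty, but its reads are unchanged (F6 unchanged); cached 0 stands.
  G12: a read changed (F2 7->2) — executes, giving 0 — identical to its old value.
  H11: dirty, but its reads are unchanged (G12 unchanged, C10 unchanged); cached 0 stands.

Note where the cutoff bites: C10 is checked, finds nothing changed, and keeps its cache.

Demanding H11 again yields 0.
6 formula cells run: F2, F4, F6, G7, G12, H5.
The nodes whose values change: D1, F2, F4, G7, H5.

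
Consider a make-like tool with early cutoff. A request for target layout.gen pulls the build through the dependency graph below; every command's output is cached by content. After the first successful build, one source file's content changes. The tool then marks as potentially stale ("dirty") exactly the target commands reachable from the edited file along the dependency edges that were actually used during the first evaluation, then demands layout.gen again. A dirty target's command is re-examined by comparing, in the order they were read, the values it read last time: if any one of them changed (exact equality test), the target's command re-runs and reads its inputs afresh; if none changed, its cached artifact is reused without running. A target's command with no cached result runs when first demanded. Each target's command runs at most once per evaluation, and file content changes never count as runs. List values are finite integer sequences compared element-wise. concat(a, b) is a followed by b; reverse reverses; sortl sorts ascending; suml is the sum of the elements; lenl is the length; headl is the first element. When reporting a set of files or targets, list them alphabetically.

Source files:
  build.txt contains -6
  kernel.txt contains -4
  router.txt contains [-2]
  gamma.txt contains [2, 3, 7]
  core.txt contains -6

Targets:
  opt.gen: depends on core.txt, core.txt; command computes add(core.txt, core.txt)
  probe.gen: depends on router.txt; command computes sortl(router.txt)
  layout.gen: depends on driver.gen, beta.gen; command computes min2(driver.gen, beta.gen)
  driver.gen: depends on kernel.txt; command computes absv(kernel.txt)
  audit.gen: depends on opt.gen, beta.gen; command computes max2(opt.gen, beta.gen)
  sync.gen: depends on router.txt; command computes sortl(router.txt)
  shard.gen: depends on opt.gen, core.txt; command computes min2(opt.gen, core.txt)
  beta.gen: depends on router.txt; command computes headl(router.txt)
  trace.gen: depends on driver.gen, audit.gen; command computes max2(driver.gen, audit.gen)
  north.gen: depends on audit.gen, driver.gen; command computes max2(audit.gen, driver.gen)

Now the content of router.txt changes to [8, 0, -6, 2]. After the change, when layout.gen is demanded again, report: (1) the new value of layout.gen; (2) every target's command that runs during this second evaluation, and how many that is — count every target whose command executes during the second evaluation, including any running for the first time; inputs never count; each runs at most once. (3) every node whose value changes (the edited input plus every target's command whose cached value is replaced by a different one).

First demand of the output computes:
  beta.gen = headl([-2]) = -2
  driver.gen = absv(-4) = 4
  layout.gen = min2(4, -2) = -2

After the edit, cleaning proceeds:
  beta.gen: a read changed (router.txt [-2]->[8, 0, -6, 2]) — executes, giving 8.
  layout.gen: a read changed (beta.gen -2->8) — executes, giving 4.

Demanding layout.gen again yields 4.
2 target commands run: beta.gen, layout.gen.
The nodes whose values change: beta.gen, layout.gen, router.txt.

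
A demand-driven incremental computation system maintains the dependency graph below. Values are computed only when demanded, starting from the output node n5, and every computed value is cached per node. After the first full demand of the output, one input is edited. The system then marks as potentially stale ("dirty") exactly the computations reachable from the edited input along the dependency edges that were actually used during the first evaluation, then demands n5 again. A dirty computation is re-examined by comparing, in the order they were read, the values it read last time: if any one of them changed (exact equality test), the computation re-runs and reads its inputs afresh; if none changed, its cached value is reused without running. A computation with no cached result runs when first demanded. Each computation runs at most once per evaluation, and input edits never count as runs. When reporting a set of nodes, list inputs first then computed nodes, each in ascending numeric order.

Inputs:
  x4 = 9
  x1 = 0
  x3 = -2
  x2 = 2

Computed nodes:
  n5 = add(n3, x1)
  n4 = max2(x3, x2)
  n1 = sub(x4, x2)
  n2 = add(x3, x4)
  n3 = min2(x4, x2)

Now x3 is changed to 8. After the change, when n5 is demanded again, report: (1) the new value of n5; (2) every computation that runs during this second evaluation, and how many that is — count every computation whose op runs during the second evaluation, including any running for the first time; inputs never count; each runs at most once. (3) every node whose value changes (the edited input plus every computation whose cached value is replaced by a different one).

New value of n5: 2.
Computations that run: none — 0 in total.
Values that change: x3.
Key observation: x3 is never demanded by the output, so the edit triggers no recomputation at all.

First evaluation (everything demanded from the output):
  n3 = min2(9, 2) = 2
  n5 = add(2, 0) = 2

Propagation after the edit:
  x3 feeds no computation that the output demands — nothing is marked dirty and nothing runs.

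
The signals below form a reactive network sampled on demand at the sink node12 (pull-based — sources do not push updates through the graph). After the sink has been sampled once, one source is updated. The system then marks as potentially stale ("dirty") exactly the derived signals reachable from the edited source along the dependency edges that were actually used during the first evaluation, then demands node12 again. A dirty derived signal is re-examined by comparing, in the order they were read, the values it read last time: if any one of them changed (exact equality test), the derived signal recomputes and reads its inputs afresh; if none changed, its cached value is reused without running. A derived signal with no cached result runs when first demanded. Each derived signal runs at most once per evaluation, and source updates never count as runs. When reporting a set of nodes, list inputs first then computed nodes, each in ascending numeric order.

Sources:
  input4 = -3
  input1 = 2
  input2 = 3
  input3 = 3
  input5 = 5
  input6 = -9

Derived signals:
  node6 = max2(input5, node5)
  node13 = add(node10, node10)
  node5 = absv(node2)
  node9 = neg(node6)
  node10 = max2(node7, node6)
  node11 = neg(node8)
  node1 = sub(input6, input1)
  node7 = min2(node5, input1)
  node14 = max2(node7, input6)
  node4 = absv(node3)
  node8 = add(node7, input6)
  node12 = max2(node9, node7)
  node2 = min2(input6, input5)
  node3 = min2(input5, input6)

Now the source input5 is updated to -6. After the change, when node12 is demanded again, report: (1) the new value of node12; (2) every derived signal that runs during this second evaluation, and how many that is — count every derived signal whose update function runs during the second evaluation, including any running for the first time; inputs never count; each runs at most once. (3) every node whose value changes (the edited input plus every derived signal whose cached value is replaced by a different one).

Initial pass — values computed on the first demand:
  node2 = min2(-9, 5) = -9
  node5 = absv(-9) = 9
  node6 = max2(5, 9) = 9
  node7 = min2(9, 2) = 2
  node9 = neg(9) = -9
  node12 = max2(-9, 2) = 2

Second demand — change propagation:
  node2: re-runs because input5 5->-6; new result -9 (unchanged).
  node5: re-examined; everything it read last time is the same (node2 unchanged) — cache 9 kept, no run.
  node6: re-runs because input5 5->-6; new result 9 (unchanged).
  node7: re-examined; everything it read last time is the same (node5 unchanged, input1 unchanged) — cache 2 kept, no run.
  node9: re-examined; everything it read last time is the same (node6 unchanged) — cache -9 kept, no run.
  node12: re-examined; everything it read last time is the same (node9 unchanged, node7 unchanged) — cache 2 kept, no run.

The important point: at node5 every value read last time is unchanged, so the dirty flag clears without a run.

node12 now evaluates to 2.
Run set: node2, node6 (2 run).
Changed values: input5.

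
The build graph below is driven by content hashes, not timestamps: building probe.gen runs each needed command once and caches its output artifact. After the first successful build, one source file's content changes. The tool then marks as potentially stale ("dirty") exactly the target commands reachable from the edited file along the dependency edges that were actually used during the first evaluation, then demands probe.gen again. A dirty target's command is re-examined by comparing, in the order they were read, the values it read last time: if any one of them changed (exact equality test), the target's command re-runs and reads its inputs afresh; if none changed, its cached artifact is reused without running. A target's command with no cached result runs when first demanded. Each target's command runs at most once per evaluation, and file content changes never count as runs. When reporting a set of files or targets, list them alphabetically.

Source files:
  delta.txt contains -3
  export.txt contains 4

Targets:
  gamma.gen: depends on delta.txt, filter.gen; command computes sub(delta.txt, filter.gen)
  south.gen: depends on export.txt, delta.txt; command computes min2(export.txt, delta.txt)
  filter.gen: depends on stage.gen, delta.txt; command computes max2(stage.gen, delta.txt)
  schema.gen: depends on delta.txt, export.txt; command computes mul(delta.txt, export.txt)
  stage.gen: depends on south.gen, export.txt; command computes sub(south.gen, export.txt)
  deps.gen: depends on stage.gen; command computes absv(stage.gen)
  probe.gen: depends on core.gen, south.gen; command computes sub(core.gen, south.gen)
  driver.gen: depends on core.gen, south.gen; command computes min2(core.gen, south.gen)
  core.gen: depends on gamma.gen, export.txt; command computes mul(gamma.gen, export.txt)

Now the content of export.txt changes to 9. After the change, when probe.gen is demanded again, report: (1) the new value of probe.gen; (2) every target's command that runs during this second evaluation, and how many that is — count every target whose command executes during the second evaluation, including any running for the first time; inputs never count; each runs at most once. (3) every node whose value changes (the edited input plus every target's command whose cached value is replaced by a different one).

Initial pass — values computed on the first demand:
  south.gen = min2(4, -3) = -3
  stage.gen = sub(-3, 4) = -7
  filter.gen = max2(-7, -3) = -3
  gamma.gen = sub(-3, -3) = 0
  core.gen = mul(0, 4) = 0
  probe.gen = sub(0, -3) = 3

Second demand — change propagation:
  south.gen: re-runs because export.txt 4->9; new result -3 (unchanged).
  stage.gen: re-runs because export.txt 4->9; new result -12.
  filter.gen: re-runs because stage.gen -7->-12; new result -3 (unchanged).
  gamma.gen: re-examined; everything it read last time is the same (delta.txt unchanged, filter.gen unchanged) — cache 0 kept, no run.
  core.gen: re-runs because export.txt 4->9; new result 0 (unchanged).
  probe.gen: re-examined; everything it read last time is the same (core.gen unchanged, south.gen unchanged) — cache 3 kept, no run.

The important point: at gamma.gen every value read last time is unchanged, so the dirty flag clears without a run.

probe.gen now evaluates to 3.
Run set: core.gen, filter.gen, south.gen, stage.gen (4 run).
Changed values: export.txt, stage.gen.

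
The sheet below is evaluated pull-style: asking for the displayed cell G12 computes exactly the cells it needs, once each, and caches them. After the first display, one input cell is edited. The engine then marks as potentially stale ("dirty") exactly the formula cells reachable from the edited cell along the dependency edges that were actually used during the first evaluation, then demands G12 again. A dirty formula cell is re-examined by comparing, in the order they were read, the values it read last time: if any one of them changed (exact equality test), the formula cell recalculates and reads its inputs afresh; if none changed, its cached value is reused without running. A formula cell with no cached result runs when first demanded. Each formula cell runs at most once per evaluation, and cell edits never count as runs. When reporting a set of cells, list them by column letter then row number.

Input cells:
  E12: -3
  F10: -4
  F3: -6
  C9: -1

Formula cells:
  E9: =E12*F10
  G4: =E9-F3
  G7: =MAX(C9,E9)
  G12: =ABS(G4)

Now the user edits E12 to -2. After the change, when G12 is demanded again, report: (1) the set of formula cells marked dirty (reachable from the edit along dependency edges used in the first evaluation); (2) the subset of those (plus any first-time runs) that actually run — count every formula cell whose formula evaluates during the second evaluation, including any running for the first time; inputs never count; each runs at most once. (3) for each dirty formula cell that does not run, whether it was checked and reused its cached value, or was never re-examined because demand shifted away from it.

The edit dirties: E9, G4, G12.
3 formula cells run: E9, G4, G12.
No dirty formula cell escaped a run.

First demand of the output computes:
  E9 = -3 * -4 = 12
  G4 = 12 - -6 = 18
  G12 = ABS(18) = 18

After the edit, cleaning proceeds:
  E9: a read changed (E12 -3->-2) — executes, giving 8.
  G4: a read changed (E9 12->8) — executes, giving 14.
  G12: a read changed (G4 18->14) — executes, giving 14.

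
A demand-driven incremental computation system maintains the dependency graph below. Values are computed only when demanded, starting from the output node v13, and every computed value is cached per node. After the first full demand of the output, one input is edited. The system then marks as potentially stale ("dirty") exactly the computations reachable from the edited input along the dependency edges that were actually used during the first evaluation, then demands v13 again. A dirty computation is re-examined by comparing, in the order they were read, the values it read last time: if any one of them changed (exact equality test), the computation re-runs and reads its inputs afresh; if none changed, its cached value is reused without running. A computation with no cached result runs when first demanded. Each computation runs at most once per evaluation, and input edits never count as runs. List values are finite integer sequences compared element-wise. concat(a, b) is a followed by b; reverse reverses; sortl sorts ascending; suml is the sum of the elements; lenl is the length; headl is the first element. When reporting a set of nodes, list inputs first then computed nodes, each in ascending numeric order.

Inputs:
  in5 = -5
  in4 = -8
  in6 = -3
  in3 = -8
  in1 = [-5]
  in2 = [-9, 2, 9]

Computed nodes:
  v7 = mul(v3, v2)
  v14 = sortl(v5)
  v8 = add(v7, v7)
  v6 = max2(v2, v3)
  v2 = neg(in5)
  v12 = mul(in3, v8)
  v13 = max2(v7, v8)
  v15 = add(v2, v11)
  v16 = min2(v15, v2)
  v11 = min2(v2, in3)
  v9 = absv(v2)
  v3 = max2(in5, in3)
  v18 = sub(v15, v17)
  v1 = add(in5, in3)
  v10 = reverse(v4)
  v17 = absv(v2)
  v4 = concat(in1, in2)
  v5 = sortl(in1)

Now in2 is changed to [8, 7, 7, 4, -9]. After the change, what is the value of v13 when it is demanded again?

New value of v13: -25.
Key observation: in2 is never demanded by the output, so the edit triggers no recomputation at all.

First evaluation (everything demanded from the output):
  v2 = neg(-5) = 5
  v3 = max2(-5, -8) = -5
  v7 = mul(-5, 5) = -25
  v8 = add(-25, -25) = -50
  v13 = max2(-25, -50) = -25

Propagation after the edit:
  in2 feeds no computation that the output demands — nothing is marked dirty and nothing runs.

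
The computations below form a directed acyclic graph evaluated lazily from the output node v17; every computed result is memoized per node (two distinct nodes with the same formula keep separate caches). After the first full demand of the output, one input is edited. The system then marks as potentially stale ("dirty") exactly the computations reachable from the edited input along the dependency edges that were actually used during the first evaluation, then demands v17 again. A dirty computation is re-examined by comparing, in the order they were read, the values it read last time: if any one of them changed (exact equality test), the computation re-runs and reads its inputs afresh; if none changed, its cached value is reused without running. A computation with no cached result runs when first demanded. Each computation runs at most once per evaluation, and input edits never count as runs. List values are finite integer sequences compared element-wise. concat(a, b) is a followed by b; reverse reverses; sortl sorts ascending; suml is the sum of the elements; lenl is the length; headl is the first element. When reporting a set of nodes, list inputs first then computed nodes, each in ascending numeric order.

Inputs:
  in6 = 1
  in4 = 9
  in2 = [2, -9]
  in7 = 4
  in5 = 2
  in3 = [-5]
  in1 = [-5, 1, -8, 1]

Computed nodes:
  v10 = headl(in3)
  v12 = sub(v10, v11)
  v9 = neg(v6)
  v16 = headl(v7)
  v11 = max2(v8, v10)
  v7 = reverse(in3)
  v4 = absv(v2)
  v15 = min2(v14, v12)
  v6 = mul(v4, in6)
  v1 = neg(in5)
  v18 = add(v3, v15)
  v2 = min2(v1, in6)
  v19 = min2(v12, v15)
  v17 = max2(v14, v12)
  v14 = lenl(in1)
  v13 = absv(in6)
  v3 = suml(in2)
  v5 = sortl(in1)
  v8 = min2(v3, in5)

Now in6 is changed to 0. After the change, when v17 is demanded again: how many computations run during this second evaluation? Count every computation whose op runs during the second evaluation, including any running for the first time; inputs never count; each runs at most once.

First demand of the output computes:
  v3 = suml([2, -9]) = -7
  v8 = min2(-7, 2) = -7
  v10 = headl([-5]) = -5
  v11 = max2(-7, -5) = -5
  v12 = sub(-5, -5) = 0
  v14 = lenl([-5, 1, -8, 1]) = 4
  v17 = max2(4, 0) = 4

After the edit, cleaning proceeds:
  in6 only reaches undemanded nodes; the second demand re-runs nothing.

Note the shortcut — in6 feeds only undemanded nodes, so no recomputation happens.

0 computations run: none.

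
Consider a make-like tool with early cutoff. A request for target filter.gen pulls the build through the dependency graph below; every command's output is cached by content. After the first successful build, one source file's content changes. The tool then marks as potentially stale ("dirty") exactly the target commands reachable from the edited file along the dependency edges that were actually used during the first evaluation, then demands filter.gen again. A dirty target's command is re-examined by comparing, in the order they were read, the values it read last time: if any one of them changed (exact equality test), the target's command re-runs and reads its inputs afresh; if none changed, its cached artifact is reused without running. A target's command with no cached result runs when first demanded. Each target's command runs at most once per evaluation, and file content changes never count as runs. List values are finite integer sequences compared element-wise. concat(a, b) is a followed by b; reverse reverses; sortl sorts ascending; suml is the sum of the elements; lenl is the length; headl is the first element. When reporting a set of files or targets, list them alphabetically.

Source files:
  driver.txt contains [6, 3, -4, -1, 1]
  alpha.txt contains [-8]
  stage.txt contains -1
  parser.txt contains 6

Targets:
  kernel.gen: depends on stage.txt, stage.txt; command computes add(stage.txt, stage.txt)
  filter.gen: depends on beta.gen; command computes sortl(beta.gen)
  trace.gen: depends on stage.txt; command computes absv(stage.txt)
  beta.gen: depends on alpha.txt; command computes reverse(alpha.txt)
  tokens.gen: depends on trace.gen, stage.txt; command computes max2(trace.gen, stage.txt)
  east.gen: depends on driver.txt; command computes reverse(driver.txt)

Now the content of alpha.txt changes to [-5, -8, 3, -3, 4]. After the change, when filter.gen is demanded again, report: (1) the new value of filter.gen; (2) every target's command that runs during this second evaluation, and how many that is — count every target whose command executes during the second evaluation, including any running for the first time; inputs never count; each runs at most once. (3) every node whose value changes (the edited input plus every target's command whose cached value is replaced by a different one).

First demand of the output computes:
  beta.gen = reverse([-8]) = [-8]
  filter.gen = sortl([-8]) = [-8]

After the edit, cleaning proceeds:
  beta.gen: a read changed (alpha.txt [-8]->[-5, -8, 3, -3, 4]) — executes, giving [4, -3, 3, -8, -5].
  filter.gen: a read changed (beta.gen [-8]->[4, -3, 3, -8, -5]) — executes, giving [-8, -5, -3, 3, 4].

Demanding filter.gen again yields [-8, -5, -3, 3, 4].
2 target commands run: beta.gen, filter.gen.
The nodes whose values change: alpha.txt, beta.gen, filter.gen.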